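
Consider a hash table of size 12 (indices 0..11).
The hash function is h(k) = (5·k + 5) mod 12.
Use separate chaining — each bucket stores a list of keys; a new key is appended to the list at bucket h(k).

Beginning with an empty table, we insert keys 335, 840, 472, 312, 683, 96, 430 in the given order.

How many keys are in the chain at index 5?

3

Insert 335: h=0, bucket 0 empty -> new chain.
Insert 840: h=5, bucket 5 empty -> new chain.
Insert 472: h=1, bucket 1 empty -> new chain.
Insert 312: h=5, bucket 5 nonempty -> append to chain.
Insert 683: h=0, bucket 0 nonempty -> append to chain.
Insert 96: h=5, bucket 5 nonempty -> append to chain.
Insert 430: h=7, bucket 7 empty -> new chain.
Final buckets:
0: 335 -> 683
1: 472
2: —
3: —
4: —
5: 840 -> 312 -> 96
6: —
7: 430
8: —
9: —
10: —
11: —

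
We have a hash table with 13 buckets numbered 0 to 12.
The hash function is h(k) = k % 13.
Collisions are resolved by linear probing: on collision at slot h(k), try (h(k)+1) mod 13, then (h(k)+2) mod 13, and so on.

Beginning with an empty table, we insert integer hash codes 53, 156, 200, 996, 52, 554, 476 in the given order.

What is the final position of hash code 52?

53 hashes to 1; slot 1 is free => place at 1.
156 hashes to 0; slot 0 is free => place at 0.
200 hashes to 5; slot 5 is free => place at 5.
996 hashes to 8; slot 8 is free => place at 8.
52 hashes to 0; 0,1 taken => place at 2.
554 hashes to 8; 8 taken => place at 9.
476 hashes to 8; 8,9 taken => place at 10.
Table: [156, 53, 52, _, _, 200, _, _, 996, 554, 476, _, _]

2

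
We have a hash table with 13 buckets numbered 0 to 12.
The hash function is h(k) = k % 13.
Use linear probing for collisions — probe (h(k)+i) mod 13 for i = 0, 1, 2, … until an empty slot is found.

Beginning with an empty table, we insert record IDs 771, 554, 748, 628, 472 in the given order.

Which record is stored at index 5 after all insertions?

771: h=4 => slot 4
554: h=8 => slot 8
748: h=7 => slot 7
628: h=4, probe 4,5 => slot 5
472: h=4, probe 4,5,6 => slot 6
Table: [∅, ∅, ∅, ∅, 771, 628, 472, 748, 554, ∅, ∅, ∅, ∅]

628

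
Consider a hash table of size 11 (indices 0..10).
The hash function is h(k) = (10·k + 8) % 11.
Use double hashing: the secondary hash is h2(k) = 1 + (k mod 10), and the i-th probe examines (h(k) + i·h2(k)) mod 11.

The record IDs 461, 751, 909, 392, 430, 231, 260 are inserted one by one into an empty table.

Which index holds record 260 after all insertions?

2

461 hashes to 9; slot 9 is free => place at 9.
751 hashes to 5; slot 5 is free => place at 5.
909 hashes to 1; slot 1 is free => place at 1.
392 hashes to 1, h2=3; 1 taken => place at 4.
430 hashes to 7; slot 7 is free => place at 7.
231 hashes to 8; slot 8 is free => place at 8.
260 hashes to 1, h2=1; 1 taken => place at 2.
Table: [., 909, 260, ., 392, 751, ., 430, 231, 461, .]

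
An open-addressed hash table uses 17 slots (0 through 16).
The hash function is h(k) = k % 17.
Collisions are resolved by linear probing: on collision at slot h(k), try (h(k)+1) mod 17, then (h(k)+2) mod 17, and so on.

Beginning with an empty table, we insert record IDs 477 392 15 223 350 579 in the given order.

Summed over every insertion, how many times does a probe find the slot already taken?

477 hashes to 1; slot 1 is free -> place at 1.
392 hashes to 1; 1 taken -> place at 2.
15 hashes to 15; slot 15 is free -> place at 15.
223 hashes to 2; 2 taken -> place at 3.
350 hashes to 10; slot 10 is free -> place at 10.
579 hashes to 1; 1,2,3 taken -> place at 4.
Table: [∅, 477, 392, 223, 579, ∅, ∅, ∅, ∅, ∅, 350, ∅, ∅, ∅, ∅, 15, ∅]

5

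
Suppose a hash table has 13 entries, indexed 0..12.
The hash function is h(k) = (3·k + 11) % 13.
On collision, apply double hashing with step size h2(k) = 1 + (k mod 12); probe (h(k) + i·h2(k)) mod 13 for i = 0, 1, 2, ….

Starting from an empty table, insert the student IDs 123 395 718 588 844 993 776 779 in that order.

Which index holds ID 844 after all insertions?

123 hashes to 3; slot 3 is free -> place at 3.
395 hashes to 0; slot 0 is free -> place at 0.
718 hashes to 7; slot 7 is free -> place at 7.
588 hashes to 7, h2=1; 7 taken -> place at 8.
844 hashes to 8, h2=5; 8,0 taken -> place at 5.
993 hashes to 0, h2=10; 0 taken -> place at 10.
776 hashes to 12; slot 12 is free -> place at 12.
779 hashes to 8, h2=12; 8,7 taken -> place at 6.
Table: [395, _, _, 123, _, 844, 779, 718, 588, _, 993, _, 776]

5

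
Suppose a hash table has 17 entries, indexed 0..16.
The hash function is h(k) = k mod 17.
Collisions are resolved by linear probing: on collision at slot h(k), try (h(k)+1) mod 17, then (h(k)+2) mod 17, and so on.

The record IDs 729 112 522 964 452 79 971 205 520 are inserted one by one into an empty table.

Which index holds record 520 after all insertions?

16

729 hashes to 15; slot 15 is free => place at 15.
112 hashes to 10; slot 10 is free => place at 10.
522 hashes to 12; slot 12 is free => place at 12.
964 hashes to 12; 12 taken => place at 13.
452 hashes to 10; 10 taken => place at 11.
79 hashes to 11; 11,12,13 taken => place at 14.
971 hashes to 2; slot 2 is free => place at 2.
205 hashes to 1; slot 1 is free => place at 1.
520 hashes to 10; 10,11,12,13,14,15 taken => place at 16.
Table: [., 205, 971, ., ., ., ., ., ., ., 112, 452, 522, 964, 79, 729, 520]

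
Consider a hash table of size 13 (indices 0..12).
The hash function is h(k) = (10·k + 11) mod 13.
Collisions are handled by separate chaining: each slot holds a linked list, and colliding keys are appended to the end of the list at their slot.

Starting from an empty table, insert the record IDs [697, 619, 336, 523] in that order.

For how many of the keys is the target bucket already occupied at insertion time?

697 -> bucket 0
619 -> bucket 0 (collision)
336 -> bucket 4
523 -> bucket 2
Final buckets:
0: 697 -> 619
1: ∅
2: 523
3: ∅
4: 336
5: ∅
6: ∅
7: ∅
8: ∅
9: ∅
10: ∅
11: ∅
12: ∅

1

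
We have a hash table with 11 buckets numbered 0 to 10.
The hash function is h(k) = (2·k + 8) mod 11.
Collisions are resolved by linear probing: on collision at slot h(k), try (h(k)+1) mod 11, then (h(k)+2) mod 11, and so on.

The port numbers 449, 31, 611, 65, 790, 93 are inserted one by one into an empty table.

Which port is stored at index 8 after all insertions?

93

449 hashes to 4; slot 4 is free -> place at 4.
31 hashes to 4; 4 taken -> place at 5.
611 hashes to 9; slot 9 is free -> place at 9.
65 hashes to 6; slot 6 is free -> place at 6.
790 hashes to 4; 4,5,6 taken -> place at 7.
93 hashes to 7; 7 taken -> place at 8.
Table: [_, _, _, _, 449, 31, 65, 790, 93, 611, _]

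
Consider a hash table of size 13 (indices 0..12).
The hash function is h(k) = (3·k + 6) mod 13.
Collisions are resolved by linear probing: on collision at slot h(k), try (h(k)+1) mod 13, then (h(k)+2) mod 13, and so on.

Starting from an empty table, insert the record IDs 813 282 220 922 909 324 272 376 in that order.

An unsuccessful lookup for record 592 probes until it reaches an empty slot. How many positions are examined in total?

2

Insert 813: h=1, slot 1 empty => index 1.
Insert 282: h=7, slot 7 empty => index 7.
Insert 220: h=3, slot 3 empty => index 3.
Insert 922: h=3, slot 3 occupied => index 4.
Insert 909: h=3, slots 3,4 occupied => index 5.
Insert 324: h=3, slots 3,4,5 occupied => index 6.
Insert 272: h=3, slots 3,4,5,6,7 occupied => index 8.
Insert 376: h=3, slots 3,4,5,6,7,8 occupied => index 9.
Table: [—, 813, —, 220, 922, 909, 324, 282, 272, 376, —, —, —]
Lookup 592: h=1, probe 1,2 → slot 2 empty, not found.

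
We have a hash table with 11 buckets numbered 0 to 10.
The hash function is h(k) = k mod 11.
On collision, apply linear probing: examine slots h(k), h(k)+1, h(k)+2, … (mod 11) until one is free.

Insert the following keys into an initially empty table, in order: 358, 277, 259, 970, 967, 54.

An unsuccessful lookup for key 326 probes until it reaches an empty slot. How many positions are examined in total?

2

Insert 358: h=6, slot 6 empty → index 6.
Insert 277: h=2, slot 2 empty → index 2.
Insert 259: h=6, slot 6 occupied → index 7.
Insert 970: h=2, slot 2 occupied → index 3.
Insert 967: h=10, slot 10 empty → index 10.
Insert 54: h=10, slot 10 occupied → index 0.
Table: [54, ., 277, 970, ., ., 358, 259, ., ., 967]
Lookup 326: h=7, probe 7,8 → slot 8 empty, not found.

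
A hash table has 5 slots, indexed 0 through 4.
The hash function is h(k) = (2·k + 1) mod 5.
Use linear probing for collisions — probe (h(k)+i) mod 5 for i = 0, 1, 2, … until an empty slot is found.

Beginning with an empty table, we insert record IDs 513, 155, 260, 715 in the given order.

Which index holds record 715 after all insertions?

4

Insert 513: h=2, slot 2 empty → index 2.
Insert 155: h=1, slot 1 empty → index 1.
Insert 260: h=1, slots 1,2 occupied → index 3.
Insert 715: h=1, slots 1,2,3 occupied → index 4.
Table: [-, 155, 513, 260, 715]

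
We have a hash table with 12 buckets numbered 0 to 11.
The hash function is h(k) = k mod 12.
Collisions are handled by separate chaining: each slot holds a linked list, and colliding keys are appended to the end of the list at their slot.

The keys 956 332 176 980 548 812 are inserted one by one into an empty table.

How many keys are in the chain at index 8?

6

956 → bucket 8
332 → bucket 8 (collision)
176 → bucket 8 (collision)
980 → bucket 8 (collision)
548 → bucket 8 (collision)
812 → bucket 8 (collision)
Final buckets:
0: _
1: _
2: _
3: _
4: _
5: _
6: _
7: _
8: 956 -> 332 -> 176 -> 980 -> 548 -> 812
9: _
10: _
11: _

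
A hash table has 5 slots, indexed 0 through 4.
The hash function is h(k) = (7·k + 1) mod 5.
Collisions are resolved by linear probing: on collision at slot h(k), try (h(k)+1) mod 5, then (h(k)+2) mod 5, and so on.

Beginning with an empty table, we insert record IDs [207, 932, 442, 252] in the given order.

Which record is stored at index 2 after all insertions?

Insert 207: h=0, slot 0 empty -> index 0.
Insert 932: h=0, slot 0 occupied -> index 1.
Insert 442: h=0, slots 0,1 occupied -> index 2.
Insert 252: h=0, slots 0,1,2 occupied -> index 3.
Table: [207, 932, 442, 252, .]

442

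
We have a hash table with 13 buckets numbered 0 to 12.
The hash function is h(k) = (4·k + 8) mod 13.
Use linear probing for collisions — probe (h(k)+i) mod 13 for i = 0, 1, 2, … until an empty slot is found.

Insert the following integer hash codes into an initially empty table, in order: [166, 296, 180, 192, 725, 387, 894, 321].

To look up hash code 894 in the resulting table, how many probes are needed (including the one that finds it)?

166 hashes to 9; slot 9 is free => place at 9.
296 hashes to 9; 9 taken => place at 10.
180 hashes to 0; slot 0 is free => place at 0.
192 hashes to 9; 9,10 taken => place at 11.
725 hashes to 9; 9,10,11 taken => place at 12.
387 hashes to 9; 9,10,11,12,0 taken => place at 1.
894 hashes to 9; 9,10,11,12,0,1 taken => place at 2.
321 hashes to 5; slot 5 is free => place at 5.
Table: [180, 387, 894, -, -, 321, -, -, -, 166, 296, 192, 725]
Lookup 894: h=9, probe 9,10,11,12,0,1,2 → found at 2.

7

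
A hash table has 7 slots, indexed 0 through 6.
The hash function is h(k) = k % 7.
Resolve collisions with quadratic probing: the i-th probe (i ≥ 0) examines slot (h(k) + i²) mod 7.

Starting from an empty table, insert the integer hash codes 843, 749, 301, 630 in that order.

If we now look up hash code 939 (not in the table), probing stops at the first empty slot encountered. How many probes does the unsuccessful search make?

843 hashes to 3; slot 3 is free => place at 3.
749 hashes to 0; slot 0 is free => place at 0.
301 hashes to 0; 0 taken => place at 1.
630 hashes to 0; 0,1 taken => place at 4.
Table: [749, 301, _, 843, 630, _, _]
Lookup 939: h=1, probe 1,2 → slot 2 empty, not found.

2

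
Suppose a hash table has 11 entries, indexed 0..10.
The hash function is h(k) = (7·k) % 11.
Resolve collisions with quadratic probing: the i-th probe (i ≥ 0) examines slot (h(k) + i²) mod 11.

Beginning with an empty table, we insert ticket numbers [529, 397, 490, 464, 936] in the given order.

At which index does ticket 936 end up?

0

Insert 529: h=7, slot 7 empty -> index 7.
Insert 397: h=7, slot 7 occupied -> index 8.
Insert 490: h=9, slot 9 empty -> index 9.
Insert 464: h=3, slot 3 empty -> index 3.
Insert 936: h=7, slots 7,8 occupied -> index 0.
Table: [936, -, -, 464, -, -, -, 529, 397, 490, -]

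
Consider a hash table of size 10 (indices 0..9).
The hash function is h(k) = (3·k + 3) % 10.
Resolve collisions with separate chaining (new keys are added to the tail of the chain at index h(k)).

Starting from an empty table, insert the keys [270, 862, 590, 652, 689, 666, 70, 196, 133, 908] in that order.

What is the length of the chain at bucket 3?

270 → bucket 3
862 → bucket 9
590 → bucket 3 (collision)
652 → bucket 9 (collision)
689 → bucket 0
666 → bucket 1
70 → bucket 3 (collision)
196 → bucket 1 (collision)
133 → bucket 2
908 → bucket 7
Final buckets:
0: 689
1: 666 -> 196
2: 133
3: 270 -> 590 -> 70
4: -
5: -
6: -
7: 908
8: -
9: 862 -> 652

3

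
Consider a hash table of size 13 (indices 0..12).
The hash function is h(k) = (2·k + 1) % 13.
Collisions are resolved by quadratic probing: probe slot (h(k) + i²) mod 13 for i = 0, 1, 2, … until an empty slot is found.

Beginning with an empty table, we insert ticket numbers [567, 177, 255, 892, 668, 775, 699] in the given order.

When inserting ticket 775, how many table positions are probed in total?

5

567: h=4 => slot 4
177: h=4, probe 4,5 => slot 5
255: h=4, probe 4,5,8 => slot 8
892: h=4, probe 4,5,8,0 => slot 0
668: h=11 => slot 11
775: h=4, probe 4,5,8,0,7 => slot 7
699: h=8, probe 8,9 => slot 9
Table: [892, —, —, —, 567, 177, —, 775, 255, 699, —, 668, —]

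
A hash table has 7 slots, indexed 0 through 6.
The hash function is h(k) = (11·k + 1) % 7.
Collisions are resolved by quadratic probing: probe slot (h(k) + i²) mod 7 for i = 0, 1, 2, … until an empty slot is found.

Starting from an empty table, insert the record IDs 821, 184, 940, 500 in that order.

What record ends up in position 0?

500

821 hashes to 2; slot 2 is free => place at 2.
184 hashes to 2; 2 taken => place at 3.
940 hashes to 2; 2,3 taken => place at 6.
500 hashes to 6; 6 taken => place at 0.
Table: [500, -, 821, 184, -, -, 940]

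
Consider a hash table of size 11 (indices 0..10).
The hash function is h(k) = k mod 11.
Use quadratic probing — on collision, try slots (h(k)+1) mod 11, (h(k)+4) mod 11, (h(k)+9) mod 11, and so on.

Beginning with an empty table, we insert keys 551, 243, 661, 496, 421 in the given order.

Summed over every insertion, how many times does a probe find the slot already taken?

551 hashes to 1; slot 1 is free => place at 1.
243 hashes to 1; 1 taken => place at 2.
661 hashes to 1; 1,2 taken => place at 5.
496 hashes to 1; 1,2,5 taken => place at 10.
421 hashes to 3; slot 3 is free => place at 3.
Table: [-, 551, 243, 421, -, 661, -, -, -, -, 496]

6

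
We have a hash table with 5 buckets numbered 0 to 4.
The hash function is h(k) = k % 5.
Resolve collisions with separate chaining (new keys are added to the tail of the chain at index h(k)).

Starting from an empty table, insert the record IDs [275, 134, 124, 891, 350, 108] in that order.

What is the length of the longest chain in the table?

Insert 275: h=0, bucket 0 empty -> new chain.
Insert 134: h=4, bucket 4 empty -> new chain.
Insert 124: h=4, bucket 4 nonempty -> append to chain.
Insert 891: h=1, bucket 1 empty -> new chain.
Insert 350: h=0, bucket 0 nonempty -> append to chain.
Insert 108: h=3, bucket 3 empty -> new chain.
Final buckets:
0: 275 -> 350
1: 891
2: .
3: 108
4: 134 -> 124

2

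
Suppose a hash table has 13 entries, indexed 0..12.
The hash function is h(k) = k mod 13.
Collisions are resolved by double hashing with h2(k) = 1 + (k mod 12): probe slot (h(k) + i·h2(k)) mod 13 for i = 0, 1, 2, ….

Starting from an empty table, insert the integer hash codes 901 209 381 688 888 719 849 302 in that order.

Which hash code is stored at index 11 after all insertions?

381

901 hashes to 4; slot 4 is free => place at 4.
209 hashes to 1; slot 1 is free => place at 1.
381 hashes to 4, h2=10; 4,1 taken => place at 11.
688 hashes to 12; slot 12 is free => place at 12.
888 hashes to 4, h2=1; 4 taken => place at 5.
719 hashes to 4, h2=12; 4 taken => place at 3.
849 hashes to 4, h2=10; 4,1,11 taken => place at 8.
302 hashes to 3, h2=3; 3 taken => place at 6.
Table: [., 209, ., 719, 901, 888, 302, ., 849, ., ., 381, 688]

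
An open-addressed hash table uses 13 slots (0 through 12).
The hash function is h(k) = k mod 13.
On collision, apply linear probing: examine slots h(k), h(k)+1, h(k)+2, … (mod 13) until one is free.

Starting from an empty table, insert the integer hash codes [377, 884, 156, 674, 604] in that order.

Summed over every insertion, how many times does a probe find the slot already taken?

3

377 hashes to 0; slot 0 is free → place at 0.
884 hashes to 0; 0 taken → place at 1.
156 hashes to 0; 0,1 taken → place at 2.
674 hashes to 11; slot 11 is free → place at 11.
604 hashes to 6; slot 6 is free → place at 6.
Table: [377, 884, 156, ., ., ., 604, ., ., ., ., 674, .]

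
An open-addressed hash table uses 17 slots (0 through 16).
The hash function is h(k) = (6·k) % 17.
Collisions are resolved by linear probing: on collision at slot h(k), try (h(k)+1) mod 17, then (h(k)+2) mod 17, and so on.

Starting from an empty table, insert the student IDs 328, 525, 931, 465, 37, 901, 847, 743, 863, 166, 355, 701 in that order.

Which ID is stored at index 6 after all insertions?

328: h=13 → slot 13
525: h=5 → slot 5
931: h=10 → slot 10
465: h=2 → slot 2
37: h=1 → slot 1
901: h=0 → slot 0
847: h=16 → slot 16
743: h=4 → slot 4
863: h=10, probe 10,11 → slot 11
166: h=10, probe 10,11,12 → slot 12
355: h=5, probe 5,6 → slot 6
701: h=7 → slot 7
Table: [901, 37, 465, —, 743, 525, 355, 701, —, —, 931, 863, 166, 328, —, —, 847]

355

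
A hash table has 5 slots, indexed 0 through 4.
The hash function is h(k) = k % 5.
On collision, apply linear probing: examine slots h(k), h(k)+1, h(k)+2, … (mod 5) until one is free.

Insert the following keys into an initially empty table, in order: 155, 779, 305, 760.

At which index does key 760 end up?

2

155: h=0 → slot 0
779: h=4 → slot 4
305: h=0, probe 0,1 → slot 1
760: h=0, probe 0,1,2 → slot 2
Table: [155, 305, 760, _, 779]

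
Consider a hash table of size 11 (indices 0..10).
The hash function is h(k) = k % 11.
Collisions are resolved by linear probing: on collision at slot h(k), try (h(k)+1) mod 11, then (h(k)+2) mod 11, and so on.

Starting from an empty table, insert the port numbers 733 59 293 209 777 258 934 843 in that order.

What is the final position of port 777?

Insert 733: h=7, slot 7 empty → index 7.
Insert 59: h=4, slot 4 empty → index 4.
Insert 293: h=7, slot 7 occupied → index 8.
Insert 209: h=0, slot 0 empty → index 0.
Insert 777: h=7, slots 7,8 occupied → index 9.
Insert 258: h=5, slot 5 empty → index 5.
Insert 934: h=10, slot 10 empty → index 10.
Insert 843: h=7, slots 7,8,9,10,0 occupied → index 1.
Table: [209, 843, ∅, ∅, 59, 258, ∅, 733, 293, 777, 934]

9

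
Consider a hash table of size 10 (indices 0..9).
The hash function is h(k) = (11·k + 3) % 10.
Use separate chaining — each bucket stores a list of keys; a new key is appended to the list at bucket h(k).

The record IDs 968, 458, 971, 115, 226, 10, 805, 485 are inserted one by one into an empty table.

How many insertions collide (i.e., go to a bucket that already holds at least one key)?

Insert 968: h=1, bucket 1 empty → new chain.
Insert 458: h=1, bucket 1 nonempty → append to chain.
Insert 971: h=4, bucket 4 empty → new chain.
Insert 115: h=8, bucket 8 empty → new chain.
Insert 226: h=9, bucket 9 empty → new chain.
Insert 10: h=3, bucket 3 empty → new chain.
Insert 805: h=8, bucket 8 nonempty → append to chain.
Insert 485: h=8, bucket 8 nonempty → append to chain.
Final buckets:
0: _
1: 968 -> 458
2: _
3: 10
4: 971
5: _
6: _
7: _
8: 115 -> 805 -> 485
9: 226

3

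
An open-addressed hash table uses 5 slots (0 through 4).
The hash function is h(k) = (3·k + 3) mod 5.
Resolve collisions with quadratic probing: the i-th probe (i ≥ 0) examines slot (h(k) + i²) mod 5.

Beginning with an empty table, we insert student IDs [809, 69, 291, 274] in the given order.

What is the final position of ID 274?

4

809: h=0 => slot 0
69: h=0, probe 0,1 => slot 1
291: h=1, probe 1,2 => slot 2
274: h=0, probe 0,1,4 => slot 4
Table: [809, 69, 291, _, 274]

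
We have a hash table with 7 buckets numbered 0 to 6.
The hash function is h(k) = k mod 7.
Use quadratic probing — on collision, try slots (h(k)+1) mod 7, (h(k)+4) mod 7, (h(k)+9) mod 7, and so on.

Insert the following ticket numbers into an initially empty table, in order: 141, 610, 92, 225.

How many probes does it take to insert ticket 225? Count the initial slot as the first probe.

4

Insert 141: h=1, slot 1 empty -> index 1.
Insert 610: h=1, slot 1 occupied -> index 2.
Insert 92: h=1, slots 1,2 occupied -> index 5.
Insert 225: h=1, slots 1,2,5 occupied -> index 3.
Table: [∅, 141, 610, 225, ∅, 92, ∅]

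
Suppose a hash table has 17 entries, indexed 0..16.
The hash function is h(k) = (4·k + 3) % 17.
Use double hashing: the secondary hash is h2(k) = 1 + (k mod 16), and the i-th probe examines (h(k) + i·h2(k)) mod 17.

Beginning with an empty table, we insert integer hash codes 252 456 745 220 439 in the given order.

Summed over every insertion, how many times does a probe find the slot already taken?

4

252: h=8 → slot 8
456: h=8, h2=9, probe 8,0 → slot 0
745: h=8, h2=10, probe 8,1 → slot 1
220: h=16 → slot 16
439: h=8, h2=8, probe 8,16,7 → slot 7
Table: [456, 745, -, -, -, -, -, 439, 252, -, -, -, -, -, -, -, 220]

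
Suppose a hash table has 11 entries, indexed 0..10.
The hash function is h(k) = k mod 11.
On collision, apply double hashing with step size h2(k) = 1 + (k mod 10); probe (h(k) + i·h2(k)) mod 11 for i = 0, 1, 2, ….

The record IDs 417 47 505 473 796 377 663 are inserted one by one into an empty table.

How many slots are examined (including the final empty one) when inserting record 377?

3

Insert 417: h=10, slot 10 empty -> index 10.
Insert 47: h=3, slot 3 empty -> index 3.
Insert 505: h=10, h2=6, slot 10 occupied -> index 5.
Insert 473: h=0, slot 0 empty -> index 0.
Insert 796: h=4, slot 4 empty -> index 4.
Insert 377: h=3, h2=8, slots 3,0 occupied -> index 8.
Insert 663: h=3, h2=4, slot 3 occupied -> index 7.
Table: [473, -, -, 47, 796, 505, -, 663, 377, -, 417]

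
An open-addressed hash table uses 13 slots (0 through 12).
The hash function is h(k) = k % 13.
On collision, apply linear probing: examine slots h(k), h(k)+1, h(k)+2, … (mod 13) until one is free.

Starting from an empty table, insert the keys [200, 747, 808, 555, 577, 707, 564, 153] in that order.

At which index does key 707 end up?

200: h=5 → slot 5
747: h=6 → slot 6
808: h=2 → slot 2
555: h=9 → slot 9
577: h=5, probe 5,6,7 → slot 7
707: h=5, probe 5,6,7,8 → slot 8
564: h=5, probe 5,6,7,8,9,10 → slot 10
153: h=10, probe 10,11 → slot 11
Table: [., ., 808, ., ., 200, 747, 577, 707, 555, 564, 153, .]

8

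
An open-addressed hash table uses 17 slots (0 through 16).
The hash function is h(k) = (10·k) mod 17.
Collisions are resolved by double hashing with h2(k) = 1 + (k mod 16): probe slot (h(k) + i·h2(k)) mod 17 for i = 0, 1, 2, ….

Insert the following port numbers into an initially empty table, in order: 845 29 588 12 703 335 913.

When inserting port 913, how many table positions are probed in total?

845: h=1 → slot 1
29: h=1, h2=14, probe 1,15 → slot 15
588: h=15, h2=13, probe 15,11 → slot 11
12: h=1, h2=13, probe 1,14 → slot 14
703: h=9 → slot 9
335: h=1, h2=16, probe 1,0 → slot 0
913: h=1, h2=2, probe 1,3 → slot 3
Table: [335, 845, ∅, 913, ∅, ∅, ∅, ∅, ∅, 703, ∅, 588, ∅, ∅, 12, 29, ∅]

2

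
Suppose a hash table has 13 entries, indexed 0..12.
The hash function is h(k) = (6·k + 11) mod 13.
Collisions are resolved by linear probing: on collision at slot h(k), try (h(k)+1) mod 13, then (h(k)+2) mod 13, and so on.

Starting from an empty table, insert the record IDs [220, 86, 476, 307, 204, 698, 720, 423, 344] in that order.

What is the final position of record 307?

220 hashes to 5; slot 5 is free => place at 5.
86 hashes to 7; slot 7 is free => place at 7.
476 hashes to 7; 7 taken => place at 8.
307 hashes to 7; 7,8 taken => place at 9.
204 hashes to 0; slot 0 is free => place at 0.
698 hashes to 0; 0 taken => place at 1.
720 hashes to 2; slot 2 is free => place at 2.
423 hashes to 1; 1,2 taken => place at 3.
344 hashes to 8; 8,9 taken => place at 10.
Table: [204, 698, 720, 423, -, 220, -, 86, 476, 307, 344, -, -]

9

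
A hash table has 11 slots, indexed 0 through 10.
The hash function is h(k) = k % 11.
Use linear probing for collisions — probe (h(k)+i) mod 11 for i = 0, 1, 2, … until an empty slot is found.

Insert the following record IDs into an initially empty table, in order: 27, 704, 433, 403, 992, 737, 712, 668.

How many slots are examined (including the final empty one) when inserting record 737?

2

27: h=5 -> slot 5
704: h=0 -> slot 0
433: h=4 -> slot 4
403: h=7 -> slot 7
992: h=2 -> slot 2
737: h=0, probe 0,1 -> slot 1
712: h=8 -> slot 8
668: h=8, probe 8,9 -> slot 9
Table: [704, 737, 992, —, 433, 27, —, 403, 712, 668, —]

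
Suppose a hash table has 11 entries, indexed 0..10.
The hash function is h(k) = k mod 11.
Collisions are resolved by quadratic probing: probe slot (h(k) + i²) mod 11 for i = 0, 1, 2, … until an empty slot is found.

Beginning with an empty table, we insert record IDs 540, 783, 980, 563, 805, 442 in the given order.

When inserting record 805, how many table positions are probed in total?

Insert 540: h=1, slot 1 empty → index 1.
Insert 783: h=2, slot 2 empty → index 2.
Insert 980: h=1, slots 1,2 occupied → index 5.
Insert 563: h=2, slot 2 occupied → index 3.
Insert 805: h=2, slots 2,3 occupied → index 6.
Insert 442: h=2, slots 2,3,6 occupied → index 0.
Table: [442, 540, 783, 563, —, 980, 805, —, —, —, —]

3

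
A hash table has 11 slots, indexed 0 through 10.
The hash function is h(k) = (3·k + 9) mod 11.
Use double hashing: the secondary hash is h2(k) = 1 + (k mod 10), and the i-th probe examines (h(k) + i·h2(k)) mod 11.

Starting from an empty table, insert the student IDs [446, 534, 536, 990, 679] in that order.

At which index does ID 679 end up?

8

Insert 446: h=5, slot 5 empty => index 5.
Insert 534: h=5, h2=5, slot 5 occupied => index 10.
Insert 536: h=0, slot 0 empty => index 0.
Insert 990: h=9, slot 9 empty => index 9.
Insert 679: h=0, h2=10, slots 0,10,9 occupied => index 8.
Table: [536, -, -, -, -, 446, -, -, 679, 990, 534]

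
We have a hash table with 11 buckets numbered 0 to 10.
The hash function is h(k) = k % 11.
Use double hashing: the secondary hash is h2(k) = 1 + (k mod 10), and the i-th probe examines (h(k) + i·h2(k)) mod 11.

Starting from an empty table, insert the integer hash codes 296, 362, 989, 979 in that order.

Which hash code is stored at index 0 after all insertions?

979

296: h=10 -> slot 10
362: h=10, h2=3, probe 10,2 -> slot 2
989: h=10, h2=10, probe 10,9 -> slot 9
979: h=0 -> slot 0
Table: [979, ., 362, ., ., ., ., ., ., 989, 296]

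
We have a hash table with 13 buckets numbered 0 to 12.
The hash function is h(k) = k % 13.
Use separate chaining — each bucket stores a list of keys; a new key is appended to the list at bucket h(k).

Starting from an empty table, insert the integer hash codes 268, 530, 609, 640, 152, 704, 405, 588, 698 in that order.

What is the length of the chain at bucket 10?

1

Insert 268: h=8, bucket 8 empty -> new chain.
Insert 530: h=10, bucket 10 empty -> new chain.
Insert 609: h=11, bucket 11 empty -> new chain.
Insert 640: h=3, bucket 3 empty -> new chain.
Insert 152: h=9, bucket 9 empty -> new chain.
Insert 704: h=2, bucket 2 empty -> new chain.
Insert 405: h=2, bucket 2 nonempty -> append to chain.
Insert 588: h=3, bucket 3 nonempty -> append to chain.
Insert 698: h=9, bucket 9 nonempty -> append to chain.
Final buckets:
0: _
1: _
2: 704 -> 405
3: 640 -> 588
4: _
5: _
6: _
7: _
8: 268
9: 152 -> 698
10: 530
11: 609
12: _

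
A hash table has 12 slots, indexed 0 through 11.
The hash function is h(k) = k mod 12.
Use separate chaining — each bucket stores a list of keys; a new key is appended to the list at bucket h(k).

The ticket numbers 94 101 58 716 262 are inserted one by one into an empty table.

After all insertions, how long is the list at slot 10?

94 -> bucket 10
101 -> bucket 5
58 -> bucket 10 (collision)
716 -> bucket 8
262 -> bucket 10 (collision)
Final buckets:
0: _
1: _
2: _
3: _
4: _
5: 101
6: _
7: _
8: 716
9: _
10: 94 -> 58 -> 262
11: _

3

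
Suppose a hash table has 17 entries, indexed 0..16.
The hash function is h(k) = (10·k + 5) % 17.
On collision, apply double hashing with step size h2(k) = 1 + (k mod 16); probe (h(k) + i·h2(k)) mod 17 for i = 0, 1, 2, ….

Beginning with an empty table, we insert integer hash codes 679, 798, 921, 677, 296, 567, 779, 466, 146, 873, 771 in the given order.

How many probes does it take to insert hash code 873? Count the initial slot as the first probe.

679: h=12 => slot 12
798: h=12, h2=15, probe 12,10 => slot 10
921: h=1 => slot 1
677: h=9 => slot 9
296: h=7 => slot 7
567: h=14 => slot 14
779: h=9, h2=12, probe 9,4 => slot 4
466: h=7, h2=3, probe 7,10,13 => slot 13
146: h=3 => slot 3
873: h=14, h2=10, probe 14,7,0 => slot 0
771: h=14, h2=4, probe 14,1,5 => slot 5
Table: [873, 921, _, 146, 779, 771, _, 296, _, 677, 798, _, 679, 466, 567, _, _]

3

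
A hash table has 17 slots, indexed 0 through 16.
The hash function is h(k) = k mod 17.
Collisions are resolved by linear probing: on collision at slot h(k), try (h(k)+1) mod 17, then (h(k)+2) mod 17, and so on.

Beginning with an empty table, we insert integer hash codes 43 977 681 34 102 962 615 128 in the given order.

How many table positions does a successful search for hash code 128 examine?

43: h=9 -> slot 9
977: h=8 -> slot 8
681: h=1 -> slot 1
34: h=0 -> slot 0
102: h=0, probe 0,1,2 -> slot 2
962: h=10 -> slot 10
615: h=3 -> slot 3
128: h=9, probe 9,10,11 -> slot 11
Table: [34, 681, 102, 615, _, _, _, _, 977, 43, 962, 128, _, _, _, _, _]
Lookup 128: h=9, probe 9,10,11 → found at 11.

3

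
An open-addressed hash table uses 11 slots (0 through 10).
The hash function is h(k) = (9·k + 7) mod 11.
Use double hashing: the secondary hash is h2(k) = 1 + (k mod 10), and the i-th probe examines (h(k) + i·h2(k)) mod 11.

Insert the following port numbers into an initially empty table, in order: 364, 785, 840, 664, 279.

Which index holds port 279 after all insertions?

9

Insert 364: h=5, slot 5 empty -> index 5.
Insert 785: h=10, slot 10 empty -> index 10.
Insert 840: h=10, h2=1, slot 10 occupied -> index 0.
Insert 664: h=10, h2=5, slot 10 occupied -> index 4.
Insert 279: h=10, h2=10, slot 10 occupied -> index 9.
Table: [840, ., ., ., 664, 364, ., ., ., 279, 785]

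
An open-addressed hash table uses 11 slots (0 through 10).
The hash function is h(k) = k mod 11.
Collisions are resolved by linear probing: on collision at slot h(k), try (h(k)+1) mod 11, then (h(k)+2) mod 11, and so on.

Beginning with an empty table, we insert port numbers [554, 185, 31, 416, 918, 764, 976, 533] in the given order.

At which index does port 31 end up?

554 hashes to 4; slot 4 is free -> place at 4.
185 hashes to 9; slot 9 is free -> place at 9.
31 hashes to 9; 9 taken -> place at 10.
416 hashes to 9; 9,10 taken -> place at 0.
918 hashes to 5; slot 5 is free -> place at 5.
764 hashes to 5; 5 taken -> place at 6.
976 hashes to 8; slot 8 is free -> place at 8.
533 hashes to 5; 5,6 taken -> place at 7.
Table: [416, -, -, -, 554, 918, 764, 533, 976, 185, 31]

10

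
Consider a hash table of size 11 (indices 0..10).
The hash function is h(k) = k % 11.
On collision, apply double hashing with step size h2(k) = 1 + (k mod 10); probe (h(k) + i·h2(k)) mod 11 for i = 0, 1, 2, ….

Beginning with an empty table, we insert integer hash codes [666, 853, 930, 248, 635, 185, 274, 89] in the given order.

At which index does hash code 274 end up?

3

666: h=6 => slot 6
853: h=6, h2=4, probe 6,10 => slot 10
930: h=6, h2=1, probe 6,7 => slot 7
248: h=6, h2=9, probe 6,4 => slot 4
635: h=8 => slot 8
185: h=9 => slot 9
274: h=10, h2=5, probe 10,4,9,3 => slot 3
89: h=1 => slot 1
Table: [∅, 89, ∅, 274, 248, ∅, 666, 930, 635, 185, 853]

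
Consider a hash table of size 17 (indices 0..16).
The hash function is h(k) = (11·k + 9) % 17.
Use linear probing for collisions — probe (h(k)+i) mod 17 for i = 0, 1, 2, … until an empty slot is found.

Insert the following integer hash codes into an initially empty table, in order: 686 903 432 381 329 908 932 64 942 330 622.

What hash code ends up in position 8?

329

686 hashes to 7; slot 7 is free -> place at 7.
903 hashes to 14; slot 14 is free -> place at 14.
432 hashes to 1; slot 1 is free -> place at 1.
381 hashes to 1; 1 taken -> place at 2.
329 hashes to 7; 7 taken -> place at 8.
908 hashes to 1; 1,2 taken -> place at 3.
932 hashes to 10; slot 10 is free -> place at 10.
64 hashes to 16; slot 16 is free -> place at 16.
942 hashes to 1; 1,2,3 taken -> place at 4.
330 hashes to 1; 1,2,3,4 taken -> place at 5.
622 hashes to 0; slot 0 is free -> place at 0.
Table: [622, 432, 381, 908, 942, 330, -, 686, 329, -, 932, -, -, -, 903, -, 64]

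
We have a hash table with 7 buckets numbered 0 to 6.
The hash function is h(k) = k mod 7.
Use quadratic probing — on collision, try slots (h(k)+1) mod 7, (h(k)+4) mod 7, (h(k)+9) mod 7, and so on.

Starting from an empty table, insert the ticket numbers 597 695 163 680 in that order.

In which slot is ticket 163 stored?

6

597 hashes to 2; slot 2 is free => place at 2.
695 hashes to 2; 2 taken => place at 3.
163 hashes to 2; 2,3 taken => place at 6.
680 hashes to 1; slot 1 is free => place at 1.
Table: [—, 680, 597, 695, —, —, 163]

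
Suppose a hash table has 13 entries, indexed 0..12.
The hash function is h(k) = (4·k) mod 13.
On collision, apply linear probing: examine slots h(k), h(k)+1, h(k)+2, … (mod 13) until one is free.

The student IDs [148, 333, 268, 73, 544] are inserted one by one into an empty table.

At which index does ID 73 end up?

148 hashes to 7; slot 7 is free → place at 7.
333 hashes to 6; slot 6 is free → place at 6.
268 hashes to 6; 6,7 taken → place at 8.
73 hashes to 6; 6,7,8 taken → place at 9.
544 hashes to 5; slot 5 is free → place at 5.
Table: [., ., ., ., ., 544, 333, 148, 268, 73, ., ., .]

9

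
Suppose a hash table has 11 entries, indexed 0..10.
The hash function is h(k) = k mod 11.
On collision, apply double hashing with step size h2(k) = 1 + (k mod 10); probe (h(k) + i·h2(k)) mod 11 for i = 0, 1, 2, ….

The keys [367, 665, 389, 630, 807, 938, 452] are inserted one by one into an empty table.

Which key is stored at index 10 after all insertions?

938

367: h=4 → slot 4
665: h=5 → slot 5
389: h=4, h2=10, probe 4,3 → slot 3
630: h=3, h2=1, probe 3,4,5,6 → slot 6
807: h=4, h2=8, probe 4,1 → slot 1
938: h=3, h2=9, probe 3,1,10 → slot 10
452: h=1, h2=3, probe 1,4,7 → slot 7
Table: [_, 807, _, 389, 367, 665, 630, 452, _, _, 938]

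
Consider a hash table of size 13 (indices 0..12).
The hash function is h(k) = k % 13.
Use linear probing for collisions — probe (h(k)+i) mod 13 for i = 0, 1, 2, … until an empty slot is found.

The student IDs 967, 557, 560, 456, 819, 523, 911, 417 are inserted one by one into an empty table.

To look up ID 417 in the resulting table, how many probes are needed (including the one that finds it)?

6

967 hashes to 5; slot 5 is free -> place at 5.
557 hashes to 11; slot 11 is free -> place at 11.
560 hashes to 1; slot 1 is free -> place at 1.
456 hashes to 1; 1 taken -> place at 2.
819 hashes to 0; slot 0 is free -> place at 0.
523 hashes to 3; slot 3 is free -> place at 3.
911 hashes to 1; 1,2,3 taken -> place at 4.
417 hashes to 1; 1,2,3,4,5 taken -> place at 6.
Table: [819, 560, 456, 523, 911, 967, 417, —, —, —, —, 557, —]
Lookup 417: h=1, probe 1,2,3,4,5,6 → found at 6.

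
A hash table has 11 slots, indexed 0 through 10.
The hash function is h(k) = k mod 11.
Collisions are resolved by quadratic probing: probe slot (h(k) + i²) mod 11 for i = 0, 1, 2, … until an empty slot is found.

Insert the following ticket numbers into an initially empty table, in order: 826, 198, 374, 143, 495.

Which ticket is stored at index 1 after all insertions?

826

826: h=1 -> slot 1
198: h=0 -> slot 0
374: h=0, probe 0,1,4 -> slot 4
143: h=0, probe 0,1,4,9 -> slot 9
495: h=0, probe 0,1,4,9,5 -> slot 5
Table: [198, 826, -, -, 374, 495, -, -, -, 143, -]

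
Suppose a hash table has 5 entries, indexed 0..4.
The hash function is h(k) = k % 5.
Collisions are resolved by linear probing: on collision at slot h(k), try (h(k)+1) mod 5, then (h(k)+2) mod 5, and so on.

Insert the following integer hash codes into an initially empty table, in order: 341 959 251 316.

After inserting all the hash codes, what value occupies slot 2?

251

341: h=1 -> slot 1
959: h=4 -> slot 4
251: h=1, probe 1,2 -> slot 2
316: h=1, probe 1,2,3 -> slot 3
Table: [—, 341, 251, 316, 959]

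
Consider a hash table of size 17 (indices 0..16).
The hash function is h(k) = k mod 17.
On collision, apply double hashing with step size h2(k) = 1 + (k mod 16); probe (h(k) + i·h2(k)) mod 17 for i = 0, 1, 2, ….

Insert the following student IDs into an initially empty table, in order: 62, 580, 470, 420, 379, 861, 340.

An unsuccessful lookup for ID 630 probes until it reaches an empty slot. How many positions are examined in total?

3

62 hashes to 11; slot 11 is free → place at 11.
580 hashes to 2; slot 2 is free → place at 2.
470 hashes to 11, h2=7; 11 taken → place at 1.
420 hashes to 12; slot 12 is free → place at 12.
379 hashes to 5; slot 5 is free → place at 5.
861 hashes to 11, h2=14; 11 taken → place at 8.
340 hashes to 0; slot 0 is free → place at 0.
Table: [340, 470, 580, —, —, 379, —, —, 861, —, —, 62, 420, —, —, —, —]
Lookup 630: h=1, h2=7, probe 1,8,15 → slot 15 empty, not found.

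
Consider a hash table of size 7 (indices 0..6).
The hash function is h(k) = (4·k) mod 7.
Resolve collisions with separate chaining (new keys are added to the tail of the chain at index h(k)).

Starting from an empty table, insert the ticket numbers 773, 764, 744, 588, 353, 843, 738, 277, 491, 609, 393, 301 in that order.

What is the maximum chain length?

Insert 773: h=5, bucket 5 empty → new chain.
Insert 764: h=4, bucket 4 empty → new chain.
Insert 744: h=1, bucket 1 empty → new chain.
Insert 588: h=0, bucket 0 empty → new chain.
Insert 353: h=5, bucket 5 nonempty → append to chain.
Insert 843: h=5, bucket 5 nonempty → append to chain.
Insert 738: h=5, bucket 5 nonempty → append to chain.
Insert 277: h=2, bucket 2 empty → new chain.
Insert 491: h=4, bucket 4 nonempty → append to chain.
Insert 609: h=0, bucket 0 nonempty → append to chain.
Insert 393: h=4, bucket 4 nonempty → append to chain.
Insert 301: h=0, bucket 0 nonempty → append to chain.
Final buckets:
0: 588 -> 609 -> 301
1: 744
2: 277
3: _
4: 764 -> 491 -> 393
5: 773 -> 353 -> 843 -> 738
6: _

4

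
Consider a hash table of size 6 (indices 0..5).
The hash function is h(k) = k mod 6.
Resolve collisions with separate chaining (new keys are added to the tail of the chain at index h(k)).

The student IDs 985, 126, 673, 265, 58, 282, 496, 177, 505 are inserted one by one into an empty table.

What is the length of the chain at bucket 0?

2

985 -> bucket 1
126 -> bucket 0
673 -> bucket 1 (collision)
265 -> bucket 1 (collision)
58 -> bucket 4
282 -> bucket 0 (collision)
496 -> bucket 4 (collision)
177 -> bucket 3
505 -> bucket 1 (collision)
Final buckets:
0: 126 -> 282
1: 985 -> 673 -> 265 -> 505
2: —
3: 177
4: 58 -> 496
5: —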